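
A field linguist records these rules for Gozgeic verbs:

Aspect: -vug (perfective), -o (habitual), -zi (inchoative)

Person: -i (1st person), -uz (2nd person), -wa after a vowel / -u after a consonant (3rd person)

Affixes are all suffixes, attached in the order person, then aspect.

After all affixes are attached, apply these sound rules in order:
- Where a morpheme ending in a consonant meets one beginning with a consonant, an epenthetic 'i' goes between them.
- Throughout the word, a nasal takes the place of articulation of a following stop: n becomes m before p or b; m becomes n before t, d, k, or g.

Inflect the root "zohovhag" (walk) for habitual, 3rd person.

zohovhaguo

Attach person 3rd person -u (after consonant 'g') → zohovhagu.
Attach aspect habitual -o → zohovhaguo.
Epenthesis: no change.
Nasal assimilation: no change.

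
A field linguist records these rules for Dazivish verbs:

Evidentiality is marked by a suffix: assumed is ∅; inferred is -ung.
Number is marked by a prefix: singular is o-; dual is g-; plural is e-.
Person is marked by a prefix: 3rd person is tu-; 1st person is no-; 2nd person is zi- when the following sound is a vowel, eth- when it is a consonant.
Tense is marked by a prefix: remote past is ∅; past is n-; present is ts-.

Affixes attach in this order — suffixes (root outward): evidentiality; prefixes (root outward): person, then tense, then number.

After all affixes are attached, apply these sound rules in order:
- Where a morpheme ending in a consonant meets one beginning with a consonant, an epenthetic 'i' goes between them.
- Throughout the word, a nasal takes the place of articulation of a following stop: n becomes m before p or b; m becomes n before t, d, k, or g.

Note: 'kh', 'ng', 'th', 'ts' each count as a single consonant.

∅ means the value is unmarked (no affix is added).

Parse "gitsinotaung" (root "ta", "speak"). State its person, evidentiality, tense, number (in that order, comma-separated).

Segment: g-ts-no-ta-ung.
person: no- → 1st person.
evidentiality: -ung → inferred.
tense: ts- → present.
number: g- → dual.

1st person, inferred, present, dual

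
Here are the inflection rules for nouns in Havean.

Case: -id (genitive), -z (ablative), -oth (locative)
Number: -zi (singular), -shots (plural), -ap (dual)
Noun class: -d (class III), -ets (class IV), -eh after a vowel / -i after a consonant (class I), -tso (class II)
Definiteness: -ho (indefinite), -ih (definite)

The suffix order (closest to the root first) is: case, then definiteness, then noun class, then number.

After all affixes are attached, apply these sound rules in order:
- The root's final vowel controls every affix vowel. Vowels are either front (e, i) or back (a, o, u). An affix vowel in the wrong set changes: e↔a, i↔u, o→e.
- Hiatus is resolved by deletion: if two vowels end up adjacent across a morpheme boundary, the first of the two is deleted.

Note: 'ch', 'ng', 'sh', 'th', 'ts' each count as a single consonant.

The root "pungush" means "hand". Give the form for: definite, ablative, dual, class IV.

pungushzuhatsap

Attach case ablative -z → pungushz.
Attach definiteness definite -ih → pungushzih.
Attach noun class class IV -ets → pungushzihets.
Attach number dual -ap → pungushzihetsap.
Apply vowel harmony: pungushzihetsap → pungushzuhatsap.
Vowel deletion: no change.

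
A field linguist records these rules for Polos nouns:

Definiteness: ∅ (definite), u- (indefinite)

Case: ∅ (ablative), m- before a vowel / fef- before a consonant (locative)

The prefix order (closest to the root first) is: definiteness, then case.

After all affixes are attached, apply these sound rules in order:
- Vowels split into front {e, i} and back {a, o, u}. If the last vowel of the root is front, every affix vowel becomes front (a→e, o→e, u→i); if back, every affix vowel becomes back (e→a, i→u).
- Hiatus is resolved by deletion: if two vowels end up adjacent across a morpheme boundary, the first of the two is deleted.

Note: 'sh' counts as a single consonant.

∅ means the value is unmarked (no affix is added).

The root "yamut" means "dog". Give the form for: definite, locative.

definiteness = definite: zero marking, form stays yamut.
Attach case locative fef- (before consonant 'y') → fefyamut.
Apply vowel harmony: fefyamut → fafyamut.
Vowel deletion: no change.

fafyamut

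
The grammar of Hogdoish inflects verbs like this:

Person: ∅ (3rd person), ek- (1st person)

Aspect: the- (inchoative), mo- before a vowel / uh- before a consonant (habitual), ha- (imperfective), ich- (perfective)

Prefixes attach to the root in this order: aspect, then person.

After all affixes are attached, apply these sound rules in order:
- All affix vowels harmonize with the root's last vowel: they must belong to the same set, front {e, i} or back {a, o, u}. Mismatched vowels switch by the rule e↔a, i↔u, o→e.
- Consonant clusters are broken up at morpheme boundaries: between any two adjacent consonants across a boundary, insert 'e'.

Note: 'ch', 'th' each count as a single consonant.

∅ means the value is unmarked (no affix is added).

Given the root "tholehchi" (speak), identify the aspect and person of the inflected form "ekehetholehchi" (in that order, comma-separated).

Segment: ek-ha-tholehchi.
aspect: ha- → imperfective.
person: ek- → 1st person.

imperfective, 1st person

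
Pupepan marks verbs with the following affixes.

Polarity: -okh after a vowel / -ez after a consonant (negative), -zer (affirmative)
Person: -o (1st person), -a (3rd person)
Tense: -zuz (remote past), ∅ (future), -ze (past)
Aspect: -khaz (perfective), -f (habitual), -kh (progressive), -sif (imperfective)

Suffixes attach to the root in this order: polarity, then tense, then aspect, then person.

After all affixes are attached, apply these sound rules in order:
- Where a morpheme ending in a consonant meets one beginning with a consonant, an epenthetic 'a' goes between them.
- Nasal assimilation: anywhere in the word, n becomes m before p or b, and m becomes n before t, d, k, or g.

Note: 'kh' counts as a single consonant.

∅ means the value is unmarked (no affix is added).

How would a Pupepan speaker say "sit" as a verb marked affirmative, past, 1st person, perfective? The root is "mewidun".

Attach polarity affirmative -zer → mewidunzer.
Attach tense past -ze → mewidunzerze.
Attach aspect perfective -khaz → mewidunzerzekhaz.
Attach person 1st person -o → mewidunzerzekhazo.
Apply epenthesis: mewidunzerzekhazo → mewidunazerazekhazo.
Nasal assimilation: no change.

mewidunazerazekhazo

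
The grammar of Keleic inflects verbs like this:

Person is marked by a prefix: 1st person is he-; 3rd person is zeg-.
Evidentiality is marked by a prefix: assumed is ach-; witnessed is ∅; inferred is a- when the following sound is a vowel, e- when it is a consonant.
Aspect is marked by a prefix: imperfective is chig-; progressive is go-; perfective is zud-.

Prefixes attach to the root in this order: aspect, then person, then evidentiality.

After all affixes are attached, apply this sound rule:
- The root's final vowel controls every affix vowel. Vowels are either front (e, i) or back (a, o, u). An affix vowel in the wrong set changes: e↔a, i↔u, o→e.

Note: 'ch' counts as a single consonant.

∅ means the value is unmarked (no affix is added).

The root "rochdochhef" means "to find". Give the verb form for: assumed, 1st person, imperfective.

Attach aspect imperfective chig- → chigrochdochhef.
Attach person 1st person he- → hechigrochdochhef.
Attach evidentiality assumed ach- → achhechigrochdochhef.
Apply vowel harmony: achhechigrochdochhef → echhechigrochdochhef.

echhechigrochdochhef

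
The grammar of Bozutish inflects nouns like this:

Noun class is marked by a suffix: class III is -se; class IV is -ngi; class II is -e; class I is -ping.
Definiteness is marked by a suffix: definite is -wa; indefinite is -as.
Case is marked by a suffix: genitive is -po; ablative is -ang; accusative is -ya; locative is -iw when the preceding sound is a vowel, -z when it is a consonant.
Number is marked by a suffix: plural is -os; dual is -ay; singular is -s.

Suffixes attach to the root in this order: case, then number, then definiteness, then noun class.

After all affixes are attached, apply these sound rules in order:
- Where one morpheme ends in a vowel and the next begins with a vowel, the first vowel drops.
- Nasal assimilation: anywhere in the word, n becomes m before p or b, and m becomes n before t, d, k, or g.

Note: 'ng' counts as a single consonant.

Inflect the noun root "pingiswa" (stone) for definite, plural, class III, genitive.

pingiswaposwase

Attach case genitive -po → pingiswapo.
Attach number plural -os → pingiswapoos.
Attach definiteness definite -wa → pingiswapooswa.
Attach noun class class III -se → pingiswapooswase.
Apply vowel deletion: pingiswapooswase → pingiswaposwase.
Nasal assimilation: no change.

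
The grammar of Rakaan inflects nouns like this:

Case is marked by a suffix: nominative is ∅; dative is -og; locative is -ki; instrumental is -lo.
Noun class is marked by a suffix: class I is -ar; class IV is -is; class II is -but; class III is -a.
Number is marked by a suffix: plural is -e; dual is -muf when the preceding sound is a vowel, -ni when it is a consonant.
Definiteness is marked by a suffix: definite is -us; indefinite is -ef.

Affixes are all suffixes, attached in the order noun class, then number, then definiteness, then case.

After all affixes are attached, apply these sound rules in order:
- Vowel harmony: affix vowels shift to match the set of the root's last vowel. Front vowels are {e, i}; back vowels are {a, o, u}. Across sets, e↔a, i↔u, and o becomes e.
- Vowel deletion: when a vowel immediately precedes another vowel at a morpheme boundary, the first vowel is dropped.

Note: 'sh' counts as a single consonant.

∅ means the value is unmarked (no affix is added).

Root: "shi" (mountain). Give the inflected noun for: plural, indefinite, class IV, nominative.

Attach noun class class IV -is → shiis.
Attach number plural -e → shiise.
Attach definiteness indefinite -ef → shiiseef.
case = nominative: zero marking, form stays shiiseef.
Vowel harmony: no change.
Apply vowel deletion: shiiseef → shisef.

shisef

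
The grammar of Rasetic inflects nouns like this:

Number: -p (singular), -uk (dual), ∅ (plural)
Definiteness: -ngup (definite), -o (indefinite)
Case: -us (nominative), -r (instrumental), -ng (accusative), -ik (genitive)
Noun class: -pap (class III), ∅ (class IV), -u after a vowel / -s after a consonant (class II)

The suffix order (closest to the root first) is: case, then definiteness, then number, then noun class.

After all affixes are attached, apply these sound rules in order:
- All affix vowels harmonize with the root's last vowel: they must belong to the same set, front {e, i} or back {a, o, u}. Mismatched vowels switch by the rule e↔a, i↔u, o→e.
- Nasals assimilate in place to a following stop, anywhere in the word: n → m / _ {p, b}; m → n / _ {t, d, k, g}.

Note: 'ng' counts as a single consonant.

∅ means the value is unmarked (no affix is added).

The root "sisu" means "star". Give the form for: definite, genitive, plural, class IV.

Attach case genitive -ik → sisuik.
Attach definiteness definite -ngup → sisuikngup.
number = plural: zero marking, form stays sisuikngup.
noun class = class IV: zero marking, form stays sisuikngup.
Apply vowel harmony: sisuikngup → sisuukngup.
Nasal assimilation: no change.

sisuukngup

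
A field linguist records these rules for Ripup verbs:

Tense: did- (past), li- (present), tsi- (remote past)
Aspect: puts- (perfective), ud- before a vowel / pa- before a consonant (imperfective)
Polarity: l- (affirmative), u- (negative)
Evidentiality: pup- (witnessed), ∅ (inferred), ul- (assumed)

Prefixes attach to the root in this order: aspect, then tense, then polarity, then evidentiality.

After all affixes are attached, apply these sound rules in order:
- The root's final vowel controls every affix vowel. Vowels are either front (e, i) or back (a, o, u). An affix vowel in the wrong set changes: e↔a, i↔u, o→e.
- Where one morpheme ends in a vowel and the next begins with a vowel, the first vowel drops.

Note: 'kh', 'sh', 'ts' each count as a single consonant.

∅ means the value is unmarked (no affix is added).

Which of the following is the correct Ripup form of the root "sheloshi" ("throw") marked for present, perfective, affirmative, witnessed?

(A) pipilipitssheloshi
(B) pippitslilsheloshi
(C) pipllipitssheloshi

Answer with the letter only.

C

Attach aspect perfective puts- → putssheloshi.
Attach tense present li- → liputssheloshi.
Attach polarity affirmative l- → lliputssheloshi.
Attach evidentiality witnessed pup- → puplliputssheloshi.
Apply vowel harmony: puplliputssheloshi → pipllipitssheloshi.
Vowel deletion: no change.
So the correct form is pipllipitssheloshi, option (C).
(A) pipilipitssheloshi is wrong: it uses negative instead of affirmative for polarity.
(B) pippitslilsheloshi is wrong: it has the affixes in the wrong order.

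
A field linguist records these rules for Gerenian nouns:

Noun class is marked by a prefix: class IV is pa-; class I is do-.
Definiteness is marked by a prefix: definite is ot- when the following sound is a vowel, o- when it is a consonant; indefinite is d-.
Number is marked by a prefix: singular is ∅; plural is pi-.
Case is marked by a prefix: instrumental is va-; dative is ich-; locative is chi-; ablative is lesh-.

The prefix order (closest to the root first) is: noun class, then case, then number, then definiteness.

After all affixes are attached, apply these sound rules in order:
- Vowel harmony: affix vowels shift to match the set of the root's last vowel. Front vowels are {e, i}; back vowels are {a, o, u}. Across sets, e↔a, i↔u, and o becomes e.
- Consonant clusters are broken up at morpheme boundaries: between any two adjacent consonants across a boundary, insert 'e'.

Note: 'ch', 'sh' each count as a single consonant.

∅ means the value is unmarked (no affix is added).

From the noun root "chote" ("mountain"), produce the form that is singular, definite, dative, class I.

etichedechote

Attach noun class class I do- → dochote.
Attach case dative ich- → ichdochote.
number = singular: zero marking, form stays ichdochote.
Attach definiteness definite ot- (before vowel 'i') → otichdochote.
Apply vowel harmony: otichdochote → etichdechote.
Apply epenthesis: etichdechote → etichedechote.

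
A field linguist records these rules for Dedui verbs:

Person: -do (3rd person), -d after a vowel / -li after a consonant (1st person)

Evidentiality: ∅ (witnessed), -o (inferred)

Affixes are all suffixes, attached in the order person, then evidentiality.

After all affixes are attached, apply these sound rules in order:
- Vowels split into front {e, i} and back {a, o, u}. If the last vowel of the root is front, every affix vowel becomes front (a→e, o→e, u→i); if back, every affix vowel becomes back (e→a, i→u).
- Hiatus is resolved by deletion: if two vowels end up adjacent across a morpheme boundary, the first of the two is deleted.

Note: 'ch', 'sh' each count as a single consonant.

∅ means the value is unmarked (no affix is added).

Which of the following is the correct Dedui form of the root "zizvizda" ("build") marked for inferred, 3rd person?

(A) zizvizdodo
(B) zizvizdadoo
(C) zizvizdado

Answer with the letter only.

C

Attach person 3rd person -do → zizvizdado.
Attach evidentiality inferred -o → zizvizdadoo.
Vowel harmony: no change.
Apply vowel deletion: zizvizdadoo → zizvizdado.
So the correct form is zizvizdado, option (C).
(B) zizvizdadoo is wrong: it fails to apply the sound rule(s).
(A) zizvizdodo is wrong: it has the affixes in the wrong order.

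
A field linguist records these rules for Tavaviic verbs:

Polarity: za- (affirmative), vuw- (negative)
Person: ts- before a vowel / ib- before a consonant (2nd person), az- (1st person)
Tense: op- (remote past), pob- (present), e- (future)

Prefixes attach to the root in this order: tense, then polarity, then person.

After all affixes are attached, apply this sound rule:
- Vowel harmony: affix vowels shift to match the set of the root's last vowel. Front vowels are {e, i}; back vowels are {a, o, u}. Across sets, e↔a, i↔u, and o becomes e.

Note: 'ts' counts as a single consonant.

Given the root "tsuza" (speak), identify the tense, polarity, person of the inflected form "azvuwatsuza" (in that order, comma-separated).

future, negative, 1st person

Segment: az-vuw-e-tsuza.
tense: e- → future.
polarity: vuw- → negative.
person: az- → 1st person.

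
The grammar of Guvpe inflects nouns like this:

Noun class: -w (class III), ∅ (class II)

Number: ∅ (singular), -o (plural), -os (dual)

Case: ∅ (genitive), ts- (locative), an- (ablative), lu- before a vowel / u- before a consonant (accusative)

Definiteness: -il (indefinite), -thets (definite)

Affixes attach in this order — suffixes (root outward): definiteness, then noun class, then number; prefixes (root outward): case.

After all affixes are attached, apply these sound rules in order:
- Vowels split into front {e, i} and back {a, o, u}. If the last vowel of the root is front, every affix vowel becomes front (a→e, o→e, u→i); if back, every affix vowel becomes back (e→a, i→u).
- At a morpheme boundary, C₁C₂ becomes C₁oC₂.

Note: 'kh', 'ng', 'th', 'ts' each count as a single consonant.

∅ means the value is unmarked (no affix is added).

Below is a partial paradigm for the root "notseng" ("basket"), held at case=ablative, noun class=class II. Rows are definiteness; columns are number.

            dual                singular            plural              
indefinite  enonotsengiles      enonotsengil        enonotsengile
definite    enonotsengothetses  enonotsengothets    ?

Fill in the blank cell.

Attach case ablative an- → annotseng.
Attach definiteness definite -thets → annotsengthets.
noun class = class II: zero marking, form stays annotsengthets.
Attach number plural -o → annotsengthetso.
Apply vowel harmony: annotsengthetso → ennotsengthetse.
Apply epenthesis: ennotsengthetse → enonotsengothetse.

enonotsengothetse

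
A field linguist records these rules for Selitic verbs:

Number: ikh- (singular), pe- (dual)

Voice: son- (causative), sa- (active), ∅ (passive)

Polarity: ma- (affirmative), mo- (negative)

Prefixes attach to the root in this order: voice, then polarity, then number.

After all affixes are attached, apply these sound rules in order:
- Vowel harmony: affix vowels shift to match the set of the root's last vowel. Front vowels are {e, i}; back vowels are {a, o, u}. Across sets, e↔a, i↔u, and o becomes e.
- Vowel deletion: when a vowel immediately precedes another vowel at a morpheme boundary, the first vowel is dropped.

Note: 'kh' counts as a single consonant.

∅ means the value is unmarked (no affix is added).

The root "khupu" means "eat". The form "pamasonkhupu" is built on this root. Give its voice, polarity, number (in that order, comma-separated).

causative, affirmative, dual

Segment: pe-ma-son-khupu.
voice: son- → causative.
polarity: ma- → affirmative.
number: pe- → dual.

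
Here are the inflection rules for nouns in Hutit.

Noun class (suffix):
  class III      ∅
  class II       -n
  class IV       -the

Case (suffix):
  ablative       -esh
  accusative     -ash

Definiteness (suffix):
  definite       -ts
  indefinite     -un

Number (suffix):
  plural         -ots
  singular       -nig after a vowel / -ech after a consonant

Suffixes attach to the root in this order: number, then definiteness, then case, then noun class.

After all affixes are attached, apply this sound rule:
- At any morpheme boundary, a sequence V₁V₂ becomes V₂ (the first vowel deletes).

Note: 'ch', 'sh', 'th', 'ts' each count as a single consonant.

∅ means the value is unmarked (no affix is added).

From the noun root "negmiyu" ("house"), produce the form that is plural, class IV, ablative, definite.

Attach number plural -ots → negmiyuots.
Attach definiteness definite -ts → negmiyuotsts.
Attach case ablative -esh → negmiyuotstsesh.
Attach noun class class IV -the → negmiyuotstseshthe.
Apply vowel deletion: negmiyuotstseshthe → negmiyotstseshthe.

negmiyotstseshthe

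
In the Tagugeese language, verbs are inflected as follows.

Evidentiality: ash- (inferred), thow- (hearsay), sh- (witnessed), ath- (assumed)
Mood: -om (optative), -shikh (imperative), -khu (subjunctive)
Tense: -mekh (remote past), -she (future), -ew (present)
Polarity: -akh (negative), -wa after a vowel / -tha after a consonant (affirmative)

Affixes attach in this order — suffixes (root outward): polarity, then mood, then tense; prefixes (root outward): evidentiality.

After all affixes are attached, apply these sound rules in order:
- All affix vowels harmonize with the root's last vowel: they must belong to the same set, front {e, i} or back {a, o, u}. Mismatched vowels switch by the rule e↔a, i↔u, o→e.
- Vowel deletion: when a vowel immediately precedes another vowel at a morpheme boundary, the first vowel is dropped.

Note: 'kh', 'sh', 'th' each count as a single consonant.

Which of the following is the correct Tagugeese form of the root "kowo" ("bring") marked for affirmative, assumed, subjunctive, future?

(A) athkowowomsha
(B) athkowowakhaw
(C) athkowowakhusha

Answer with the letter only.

Attach polarity affirmative -wa (after vowel 'o') → kowowa.
Attach mood subjunctive -khu → kowowakhu.
Attach tense future -she → kowowakhushe.
Attach evidentiality assumed ath- → athkowowakhushe.
Apply vowel harmony: athkowowakhushe → athkowowakhusha.
Vowel deletion: no change.
So the correct form is athkowowakhusha, option (C).
(B) athkowowakhaw is wrong: it uses present instead of future for tense.
(A) athkowowomsha is wrong: it uses optative instead of subjunctive for mood.

C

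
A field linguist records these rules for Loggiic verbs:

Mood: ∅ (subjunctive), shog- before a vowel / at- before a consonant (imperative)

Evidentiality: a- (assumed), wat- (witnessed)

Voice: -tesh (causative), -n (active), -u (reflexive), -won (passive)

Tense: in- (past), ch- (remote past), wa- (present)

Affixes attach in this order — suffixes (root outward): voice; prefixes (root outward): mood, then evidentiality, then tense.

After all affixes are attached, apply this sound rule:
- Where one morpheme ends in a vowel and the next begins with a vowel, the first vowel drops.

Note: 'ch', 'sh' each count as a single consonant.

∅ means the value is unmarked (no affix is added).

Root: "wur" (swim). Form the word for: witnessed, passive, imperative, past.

inwatatwurwon

Attach voice passive -won → wurwon.
Attach mood imperative at- (before consonant 'w') → atwurwon.
Attach evidentiality witnessed wat- → watatwurwon.
Attach tense past in- → inwatatwurwon.
Vowel deletion: no change.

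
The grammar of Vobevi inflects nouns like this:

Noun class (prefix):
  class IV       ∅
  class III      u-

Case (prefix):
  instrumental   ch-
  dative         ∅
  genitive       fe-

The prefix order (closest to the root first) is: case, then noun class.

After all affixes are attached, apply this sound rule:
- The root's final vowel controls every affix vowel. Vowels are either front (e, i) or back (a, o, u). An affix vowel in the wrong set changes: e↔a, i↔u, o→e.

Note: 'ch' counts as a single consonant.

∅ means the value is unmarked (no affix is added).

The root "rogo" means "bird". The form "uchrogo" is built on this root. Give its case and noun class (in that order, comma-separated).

instrumental, class III

Segment: u-ch-rogo.
case: ch- → instrumental.
noun class: u- → class III.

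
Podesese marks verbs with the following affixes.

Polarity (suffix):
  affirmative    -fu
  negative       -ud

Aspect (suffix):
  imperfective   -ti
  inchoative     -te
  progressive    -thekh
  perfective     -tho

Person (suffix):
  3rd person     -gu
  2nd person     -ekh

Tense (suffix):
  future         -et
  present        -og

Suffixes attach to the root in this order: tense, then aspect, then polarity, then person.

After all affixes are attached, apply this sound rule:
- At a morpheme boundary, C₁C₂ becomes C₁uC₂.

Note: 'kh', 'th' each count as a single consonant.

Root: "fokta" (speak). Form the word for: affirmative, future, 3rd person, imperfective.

Attach tense future -et → foktaet.
Attach aspect imperfective -ti → foktaetti.
Attach polarity affirmative -fu → foktaettifu.
Attach person 3rd person -gu → foktaettifugu.
Apply epenthesis: foktaettifugu → foktaetutifugu.

foktaetutifugu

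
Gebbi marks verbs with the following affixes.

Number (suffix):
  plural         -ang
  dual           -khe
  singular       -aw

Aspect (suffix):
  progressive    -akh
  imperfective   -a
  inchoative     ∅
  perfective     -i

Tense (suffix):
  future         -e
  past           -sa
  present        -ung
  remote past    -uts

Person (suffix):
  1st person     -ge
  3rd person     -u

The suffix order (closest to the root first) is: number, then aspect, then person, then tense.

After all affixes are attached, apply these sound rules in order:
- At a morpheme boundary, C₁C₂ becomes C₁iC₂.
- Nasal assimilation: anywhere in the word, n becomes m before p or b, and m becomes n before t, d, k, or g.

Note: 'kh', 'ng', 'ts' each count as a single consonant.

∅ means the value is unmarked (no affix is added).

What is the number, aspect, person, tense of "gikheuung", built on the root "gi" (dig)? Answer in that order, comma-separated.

dual, inchoative, 3rd person, present

Segment: gi-khe-u-ung.
number: -khe → dual.
aspect: ∅ → inchoative.
person: -u → 3rd person.
tense: -ung → present.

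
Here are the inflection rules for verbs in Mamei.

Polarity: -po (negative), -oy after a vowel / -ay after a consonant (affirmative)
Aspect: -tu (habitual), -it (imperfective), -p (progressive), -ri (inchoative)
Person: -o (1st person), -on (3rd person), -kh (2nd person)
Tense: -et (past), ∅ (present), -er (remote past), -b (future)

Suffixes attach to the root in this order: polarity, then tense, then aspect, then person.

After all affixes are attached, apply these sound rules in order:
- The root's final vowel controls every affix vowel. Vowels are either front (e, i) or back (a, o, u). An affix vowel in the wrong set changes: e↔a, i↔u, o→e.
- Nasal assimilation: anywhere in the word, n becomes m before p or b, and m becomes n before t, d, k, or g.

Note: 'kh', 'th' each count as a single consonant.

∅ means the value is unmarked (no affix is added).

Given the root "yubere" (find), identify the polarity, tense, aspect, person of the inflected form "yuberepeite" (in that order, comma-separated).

negative, present, imperfective, 1st person

Segment: yubere-po-it-o.
polarity: -po → negative.
tense: ∅ → present.
aspect: -it → imperfective.
person: -o → 1st person.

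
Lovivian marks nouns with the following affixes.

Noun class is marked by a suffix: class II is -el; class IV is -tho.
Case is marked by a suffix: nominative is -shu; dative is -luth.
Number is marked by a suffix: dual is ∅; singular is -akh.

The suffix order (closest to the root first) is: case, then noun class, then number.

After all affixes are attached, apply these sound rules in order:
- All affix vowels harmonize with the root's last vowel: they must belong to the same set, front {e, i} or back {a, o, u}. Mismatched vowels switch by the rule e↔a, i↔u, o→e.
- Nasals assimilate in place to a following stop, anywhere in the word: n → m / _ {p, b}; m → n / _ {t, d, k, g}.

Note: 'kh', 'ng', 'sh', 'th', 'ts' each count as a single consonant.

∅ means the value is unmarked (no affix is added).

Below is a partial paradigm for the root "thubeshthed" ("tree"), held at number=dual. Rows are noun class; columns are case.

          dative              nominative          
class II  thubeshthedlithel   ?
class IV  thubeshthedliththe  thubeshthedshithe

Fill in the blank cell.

thubeshthedshiel

Attach case nominative -shu → thubeshthedshu.
Attach noun class class II -el → thubeshthedshuel.
number = dual: zero marking, form stays thubeshthedshuel.
Apply vowel harmony: thubeshthedshuel → thubeshthedshiel.
Nasal assimilation: no change.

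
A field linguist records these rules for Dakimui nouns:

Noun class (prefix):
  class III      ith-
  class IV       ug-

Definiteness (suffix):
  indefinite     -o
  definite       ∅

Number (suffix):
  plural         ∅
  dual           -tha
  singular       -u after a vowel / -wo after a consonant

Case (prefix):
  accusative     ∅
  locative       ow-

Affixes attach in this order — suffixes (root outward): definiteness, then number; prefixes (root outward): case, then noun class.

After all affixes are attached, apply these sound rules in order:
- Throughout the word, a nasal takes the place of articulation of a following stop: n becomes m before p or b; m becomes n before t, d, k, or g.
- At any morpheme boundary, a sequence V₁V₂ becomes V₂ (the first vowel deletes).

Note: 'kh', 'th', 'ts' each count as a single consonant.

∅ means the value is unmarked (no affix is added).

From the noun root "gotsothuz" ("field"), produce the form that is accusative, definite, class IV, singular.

uggotsothuzwo

case = accusative: zero marking, form stays gotsothuz.
definiteness = definite: zero marking, form stays gotsothuz.
Attach number singular -wo (after consonant 'z') → gotsothuzwo.
Attach noun class class IV ug- → uggotsothuzwo.
Nasal assimilation: no change.
Vowel deletion: no change.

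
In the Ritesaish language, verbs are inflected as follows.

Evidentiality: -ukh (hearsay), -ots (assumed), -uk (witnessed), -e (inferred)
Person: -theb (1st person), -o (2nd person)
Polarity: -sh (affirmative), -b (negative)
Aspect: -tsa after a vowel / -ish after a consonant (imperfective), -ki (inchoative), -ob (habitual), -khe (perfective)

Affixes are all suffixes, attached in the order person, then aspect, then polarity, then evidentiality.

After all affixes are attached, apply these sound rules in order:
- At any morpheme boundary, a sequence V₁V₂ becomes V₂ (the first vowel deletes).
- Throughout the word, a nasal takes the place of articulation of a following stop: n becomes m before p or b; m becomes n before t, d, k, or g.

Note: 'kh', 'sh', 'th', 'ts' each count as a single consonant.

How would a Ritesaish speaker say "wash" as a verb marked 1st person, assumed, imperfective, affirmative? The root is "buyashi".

buyashithebishshots

Attach person 1st person -theb → buyashitheb.
Attach aspect imperfective -ish (after consonant 'b') → buyashithebish.
Attach polarity affirmative -sh → buyashithebishsh.
Attach evidentiality assumed -ots → buyashithebishshots.
Vowel deletion: no change.
Nasal assimilation: no change.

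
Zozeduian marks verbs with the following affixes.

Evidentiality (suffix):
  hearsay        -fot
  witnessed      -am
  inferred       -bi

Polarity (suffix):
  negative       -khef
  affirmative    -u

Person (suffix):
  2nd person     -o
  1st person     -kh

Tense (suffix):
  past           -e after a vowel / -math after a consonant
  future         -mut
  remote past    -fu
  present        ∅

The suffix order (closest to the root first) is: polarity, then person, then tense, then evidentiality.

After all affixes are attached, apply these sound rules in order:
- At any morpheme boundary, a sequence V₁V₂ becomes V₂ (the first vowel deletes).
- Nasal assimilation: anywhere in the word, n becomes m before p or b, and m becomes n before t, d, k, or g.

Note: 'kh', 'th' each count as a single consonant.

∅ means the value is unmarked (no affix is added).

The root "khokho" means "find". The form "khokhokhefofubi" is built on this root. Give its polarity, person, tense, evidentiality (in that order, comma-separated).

Segment: khokho-khef-o-fu-bi.
polarity: -khef → negative.
person: -o → 2nd person.
tense: -fu → remote past.
evidentiality: -bi → inferred.

negative, 2nd person, remote past, inferred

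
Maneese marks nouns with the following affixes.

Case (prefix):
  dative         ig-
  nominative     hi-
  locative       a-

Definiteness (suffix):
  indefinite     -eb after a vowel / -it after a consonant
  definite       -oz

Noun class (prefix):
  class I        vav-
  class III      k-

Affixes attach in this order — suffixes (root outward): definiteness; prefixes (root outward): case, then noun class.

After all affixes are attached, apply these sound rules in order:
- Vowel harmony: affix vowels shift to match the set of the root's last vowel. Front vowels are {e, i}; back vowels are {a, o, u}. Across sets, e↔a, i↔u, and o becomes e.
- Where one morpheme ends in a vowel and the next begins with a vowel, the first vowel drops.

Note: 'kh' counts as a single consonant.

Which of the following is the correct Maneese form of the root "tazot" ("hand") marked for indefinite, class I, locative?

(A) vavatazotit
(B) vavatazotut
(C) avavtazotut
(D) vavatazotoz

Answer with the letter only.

Attach case locative a- → atazot.
Attach definiteness indefinite -it (after consonant 't') → atazotit.
Attach noun class class I vav- → vavatazotit.
Apply vowel harmony: vavatazotit → vavatazotut.
Vowel deletion: no change.
So the correct form is vavatazotut, option (B).
(A) vavatazotit is wrong: it fails to apply the sound rule(s).
(D) vavatazotoz is wrong: it uses definite instead of indefinite for definiteness.
(C) avavtazotut is wrong: it has the affixes in the wrong order.

B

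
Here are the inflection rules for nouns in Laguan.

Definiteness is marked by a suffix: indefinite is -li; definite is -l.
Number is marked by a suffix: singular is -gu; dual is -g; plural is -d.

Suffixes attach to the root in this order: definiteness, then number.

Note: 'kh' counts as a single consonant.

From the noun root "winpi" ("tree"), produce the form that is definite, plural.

winpild

Attach definiteness definite -l → winpil.
Attach number plural -d → winpild.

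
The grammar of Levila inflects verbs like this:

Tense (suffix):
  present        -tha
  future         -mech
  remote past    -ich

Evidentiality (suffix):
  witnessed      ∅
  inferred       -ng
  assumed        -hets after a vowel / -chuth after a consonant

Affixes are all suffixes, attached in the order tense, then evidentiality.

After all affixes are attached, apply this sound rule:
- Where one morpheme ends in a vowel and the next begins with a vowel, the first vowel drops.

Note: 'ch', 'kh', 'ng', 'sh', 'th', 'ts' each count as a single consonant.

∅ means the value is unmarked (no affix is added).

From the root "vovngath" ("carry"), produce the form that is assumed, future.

Attach tense future -mech → vovngathmech.
Attach evidentiality assumed -chuth (after consonant 'ch') → vovngathmechchuth.
Vowel deletion: no change.

vovngathmechchuth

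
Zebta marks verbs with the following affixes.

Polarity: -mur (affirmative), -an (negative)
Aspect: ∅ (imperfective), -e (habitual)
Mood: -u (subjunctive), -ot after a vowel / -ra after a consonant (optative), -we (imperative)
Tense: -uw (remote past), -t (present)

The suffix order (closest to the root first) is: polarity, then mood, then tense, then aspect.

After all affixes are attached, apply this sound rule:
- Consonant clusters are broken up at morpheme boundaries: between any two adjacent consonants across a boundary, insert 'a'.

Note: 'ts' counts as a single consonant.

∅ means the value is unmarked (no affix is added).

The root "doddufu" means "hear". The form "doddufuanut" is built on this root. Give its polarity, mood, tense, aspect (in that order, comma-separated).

negative, subjunctive, present, imperfective

Segment: doddufu-an-u-t.
polarity: -an → negative.
mood: -u → subjunctive.
tense: -t → present.
aspect: ∅ → imperfective.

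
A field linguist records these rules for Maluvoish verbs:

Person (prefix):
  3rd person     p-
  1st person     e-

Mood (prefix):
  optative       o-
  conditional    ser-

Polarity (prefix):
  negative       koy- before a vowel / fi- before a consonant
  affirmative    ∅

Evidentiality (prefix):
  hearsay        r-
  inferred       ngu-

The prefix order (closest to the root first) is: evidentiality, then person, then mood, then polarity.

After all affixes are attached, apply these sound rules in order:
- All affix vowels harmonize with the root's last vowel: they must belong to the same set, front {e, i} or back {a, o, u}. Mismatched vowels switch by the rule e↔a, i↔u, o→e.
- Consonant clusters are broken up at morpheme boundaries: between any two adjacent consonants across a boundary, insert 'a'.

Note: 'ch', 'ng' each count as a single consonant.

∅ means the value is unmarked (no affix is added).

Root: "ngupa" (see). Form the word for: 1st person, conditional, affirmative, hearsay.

sararangupa

Attach evidentiality hearsay r- → rngupa.
Attach person 1st person e- → erngupa.
Attach mood conditional ser- → sererngupa.
polarity = affirmative: zero marking, form stays sererngupa.
Apply vowel harmony: sererngupa → sararngupa.
Apply epenthesis: sararngupa → sararangupa.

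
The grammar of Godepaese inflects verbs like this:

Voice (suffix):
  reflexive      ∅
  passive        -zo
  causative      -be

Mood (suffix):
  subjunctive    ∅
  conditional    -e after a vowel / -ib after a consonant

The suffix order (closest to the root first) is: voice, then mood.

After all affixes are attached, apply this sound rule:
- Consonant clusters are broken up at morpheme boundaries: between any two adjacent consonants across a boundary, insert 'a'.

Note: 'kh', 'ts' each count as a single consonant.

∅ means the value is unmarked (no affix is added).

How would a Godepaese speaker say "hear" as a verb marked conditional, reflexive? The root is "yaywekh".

yaywekhib

voice = reflexive: zero marking, form stays yaywekh.
Attach mood conditional -ib (after consonant 'kh') → yaywekhib.
Epenthesis: no change.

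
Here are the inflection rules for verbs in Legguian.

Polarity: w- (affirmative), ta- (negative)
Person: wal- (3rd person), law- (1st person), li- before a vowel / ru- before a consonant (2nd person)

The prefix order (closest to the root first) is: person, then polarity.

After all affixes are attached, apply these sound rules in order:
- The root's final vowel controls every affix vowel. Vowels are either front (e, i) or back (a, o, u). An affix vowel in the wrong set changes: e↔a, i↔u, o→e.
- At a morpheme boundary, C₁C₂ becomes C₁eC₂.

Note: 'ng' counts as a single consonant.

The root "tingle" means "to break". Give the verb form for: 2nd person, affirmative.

weritingle

Attach person 2nd person ru- (before consonant 't') → rutingle.
Attach polarity affirmative w- → wrutingle.
Apply vowel harmony: wrutingle → writingle.
Apply epenthesis: writingle → weritingle.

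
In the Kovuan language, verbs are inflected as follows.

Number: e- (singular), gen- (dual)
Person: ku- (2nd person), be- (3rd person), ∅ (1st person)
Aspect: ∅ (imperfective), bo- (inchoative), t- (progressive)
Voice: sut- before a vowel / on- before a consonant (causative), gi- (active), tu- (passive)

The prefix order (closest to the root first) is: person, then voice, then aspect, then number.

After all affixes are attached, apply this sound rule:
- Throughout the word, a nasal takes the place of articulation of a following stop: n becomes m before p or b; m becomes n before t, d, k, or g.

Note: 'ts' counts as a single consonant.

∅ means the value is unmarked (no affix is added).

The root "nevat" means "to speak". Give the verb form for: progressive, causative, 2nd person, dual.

gentonkunevat

Attach person 2nd person ku- → kunevat.
Attach voice causative on- (before consonant 'k') → onkunevat.
Attach aspect progressive t- → tonkunevat.
Attach number dual gen- → gentonkunevat.
Nasal assimilation: no change.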